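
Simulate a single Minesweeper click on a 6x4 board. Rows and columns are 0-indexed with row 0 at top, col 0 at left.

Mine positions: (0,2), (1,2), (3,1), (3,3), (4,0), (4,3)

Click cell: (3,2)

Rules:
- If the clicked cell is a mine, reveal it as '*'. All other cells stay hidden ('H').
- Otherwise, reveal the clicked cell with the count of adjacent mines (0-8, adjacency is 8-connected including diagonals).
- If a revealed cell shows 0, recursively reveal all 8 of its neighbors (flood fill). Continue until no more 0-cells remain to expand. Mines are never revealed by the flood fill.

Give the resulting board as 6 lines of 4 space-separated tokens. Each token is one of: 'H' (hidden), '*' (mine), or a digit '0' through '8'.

H H H H
H H H H
H H H H
H H 3 H
H H H H
H H H H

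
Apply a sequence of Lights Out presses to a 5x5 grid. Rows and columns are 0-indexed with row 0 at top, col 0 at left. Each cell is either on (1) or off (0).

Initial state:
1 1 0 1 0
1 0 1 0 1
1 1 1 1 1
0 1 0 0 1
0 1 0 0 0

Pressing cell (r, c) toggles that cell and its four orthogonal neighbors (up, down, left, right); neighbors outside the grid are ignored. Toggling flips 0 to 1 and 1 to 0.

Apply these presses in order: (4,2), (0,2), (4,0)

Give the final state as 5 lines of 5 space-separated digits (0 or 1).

After press 1 at (4,2):
1 1 0 1 0
1 0 1 0 1
1 1 1 1 1
0 1 1 0 1
0 0 1 1 0

After press 2 at (0,2):
1 0 1 0 0
1 0 0 0 1
1 1 1 1 1
0 1 1 0 1
0 0 1 1 0

After press 3 at (4,0):
1 0 1 0 0
1 0 0 0 1
1 1 1 1 1
1 1 1 0 1
1 1 1 1 0

Answer: 1 0 1 0 0
1 0 0 0 1
1 1 1 1 1
1 1 1 0 1
1 1 1 1 0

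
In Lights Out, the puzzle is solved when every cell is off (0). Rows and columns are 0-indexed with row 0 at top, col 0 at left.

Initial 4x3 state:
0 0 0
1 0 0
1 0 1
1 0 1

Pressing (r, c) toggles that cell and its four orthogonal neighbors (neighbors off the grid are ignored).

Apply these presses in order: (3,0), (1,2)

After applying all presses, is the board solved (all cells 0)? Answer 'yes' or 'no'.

Answer: no

Derivation:
After press 1 at (3,0):
0 0 0
1 0 0
0 0 1
0 1 1

After press 2 at (1,2):
0 0 1
1 1 1
0 0 0
0 1 1

Lights still on: 6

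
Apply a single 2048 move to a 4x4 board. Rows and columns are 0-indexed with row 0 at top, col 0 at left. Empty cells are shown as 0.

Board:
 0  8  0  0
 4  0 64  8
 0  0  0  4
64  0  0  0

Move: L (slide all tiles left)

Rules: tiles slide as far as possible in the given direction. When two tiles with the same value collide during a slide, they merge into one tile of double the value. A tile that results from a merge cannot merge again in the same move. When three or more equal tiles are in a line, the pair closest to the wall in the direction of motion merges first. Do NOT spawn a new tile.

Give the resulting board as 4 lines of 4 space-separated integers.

Slide left:
row 0: [0, 8, 0, 0] -> [8, 0, 0, 0]
row 1: [4, 0, 64, 8] -> [4, 64, 8, 0]
row 2: [0, 0, 0, 4] -> [4, 0, 0, 0]
row 3: [64, 0, 0, 0] -> [64, 0, 0, 0]

Answer:  8  0  0  0
 4 64  8  0
 4  0  0  0
64  0  0  0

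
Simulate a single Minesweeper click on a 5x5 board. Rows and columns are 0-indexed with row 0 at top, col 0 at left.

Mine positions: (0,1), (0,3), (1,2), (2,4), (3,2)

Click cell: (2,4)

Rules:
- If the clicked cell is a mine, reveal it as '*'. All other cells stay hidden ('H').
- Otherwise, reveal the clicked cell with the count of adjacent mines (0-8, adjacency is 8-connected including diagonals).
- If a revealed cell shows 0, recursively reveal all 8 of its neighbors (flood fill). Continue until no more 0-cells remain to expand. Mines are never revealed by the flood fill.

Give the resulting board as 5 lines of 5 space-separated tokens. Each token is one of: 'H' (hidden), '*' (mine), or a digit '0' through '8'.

H H H H H
H H H H H
H H H H *
H H H H H
H H H H H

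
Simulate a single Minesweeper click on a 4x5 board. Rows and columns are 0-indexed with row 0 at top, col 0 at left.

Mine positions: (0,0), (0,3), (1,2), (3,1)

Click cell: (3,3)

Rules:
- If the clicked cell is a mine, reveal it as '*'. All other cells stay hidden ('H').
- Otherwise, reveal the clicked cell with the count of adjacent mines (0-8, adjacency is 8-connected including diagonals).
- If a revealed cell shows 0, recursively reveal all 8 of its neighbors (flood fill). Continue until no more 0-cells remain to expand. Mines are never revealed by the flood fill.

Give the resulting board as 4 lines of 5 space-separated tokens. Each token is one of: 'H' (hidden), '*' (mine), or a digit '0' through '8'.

H H H H H
H H H 2 1
H H 2 1 0
H H 1 0 0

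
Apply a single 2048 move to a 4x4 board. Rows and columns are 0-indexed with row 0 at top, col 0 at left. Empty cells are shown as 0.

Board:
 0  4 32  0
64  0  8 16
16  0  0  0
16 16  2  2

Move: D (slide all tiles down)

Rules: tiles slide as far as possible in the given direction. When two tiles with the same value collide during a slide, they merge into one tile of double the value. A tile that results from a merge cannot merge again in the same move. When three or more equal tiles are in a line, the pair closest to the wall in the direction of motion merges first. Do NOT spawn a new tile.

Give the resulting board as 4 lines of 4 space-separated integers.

Answer:  0  0  0  0
 0  0 32  0
64  4  8 16
32 16  2  2

Derivation:
Slide down:
col 0: [0, 64, 16, 16] -> [0, 0, 64, 32]
col 1: [4, 0, 0, 16] -> [0, 0, 4, 16]
col 2: [32, 8, 0, 2] -> [0, 32, 8, 2]
col 3: [0, 16, 0, 2] -> [0, 0, 16, 2]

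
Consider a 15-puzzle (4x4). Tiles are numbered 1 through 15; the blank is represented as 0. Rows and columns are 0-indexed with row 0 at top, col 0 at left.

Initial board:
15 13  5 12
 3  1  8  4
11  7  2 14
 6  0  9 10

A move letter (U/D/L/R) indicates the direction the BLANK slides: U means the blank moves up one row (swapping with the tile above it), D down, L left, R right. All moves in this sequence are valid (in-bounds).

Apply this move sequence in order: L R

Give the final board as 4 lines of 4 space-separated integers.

Answer: 15 13  5 12
 3  1  8  4
11  7  2 14
 6  0  9 10

Derivation:
After move 1 (L):
15 13  5 12
 3  1  8  4
11  7  2 14
 0  6  9 10

After move 2 (R):
15 13  5 12
 3  1  8  4
11  7  2 14
 6  0  9 10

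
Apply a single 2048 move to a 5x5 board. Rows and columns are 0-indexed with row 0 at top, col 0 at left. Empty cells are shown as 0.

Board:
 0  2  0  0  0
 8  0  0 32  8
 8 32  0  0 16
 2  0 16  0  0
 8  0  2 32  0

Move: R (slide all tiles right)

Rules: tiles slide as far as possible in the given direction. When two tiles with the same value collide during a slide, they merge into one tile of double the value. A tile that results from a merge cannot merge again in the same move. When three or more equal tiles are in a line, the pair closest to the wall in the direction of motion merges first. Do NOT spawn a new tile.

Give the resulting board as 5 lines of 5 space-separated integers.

Answer:  0  0  0  0  2
 0  0  8 32  8
 0  0  8 32 16
 0  0  0  2 16
 0  0  8  2 32

Derivation:
Slide right:
row 0: [0, 2, 0, 0, 0] -> [0, 0, 0, 0, 2]
row 1: [8, 0, 0, 32, 8] -> [0, 0, 8, 32, 8]
row 2: [8, 32, 0, 0, 16] -> [0, 0, 8, 32, 16]
row 3: [2, 0, 16, 0, 0] -> [0, 0, 0, 2, 16]
row 4: [8, 0, 2, 32, 0] -> [0, 0, 8, 2, 32]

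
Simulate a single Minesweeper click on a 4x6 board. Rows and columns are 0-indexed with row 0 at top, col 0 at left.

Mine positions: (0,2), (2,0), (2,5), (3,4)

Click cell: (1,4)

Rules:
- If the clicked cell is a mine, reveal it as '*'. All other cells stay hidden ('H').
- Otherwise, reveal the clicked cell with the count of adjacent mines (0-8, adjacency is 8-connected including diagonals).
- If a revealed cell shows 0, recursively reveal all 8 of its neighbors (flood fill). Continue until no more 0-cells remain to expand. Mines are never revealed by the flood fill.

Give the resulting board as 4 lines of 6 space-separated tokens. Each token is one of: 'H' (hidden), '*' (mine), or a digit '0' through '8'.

H H H H H H
H H H H 1 H
H H H H H H
H H H H H H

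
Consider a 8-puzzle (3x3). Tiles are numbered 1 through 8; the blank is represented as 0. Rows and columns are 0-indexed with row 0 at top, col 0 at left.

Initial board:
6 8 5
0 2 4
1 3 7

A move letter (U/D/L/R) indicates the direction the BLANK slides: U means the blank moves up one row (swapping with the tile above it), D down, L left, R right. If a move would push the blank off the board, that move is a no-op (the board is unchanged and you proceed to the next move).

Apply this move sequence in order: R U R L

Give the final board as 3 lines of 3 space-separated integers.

Answer: 6 0 5
2 8 4
1 3 7

Derivation:
After move 1 (R):
6 8 5
2 0 4
1 3 7

After move 2 (U):
6 0 5
2 8 4
1 3 7

After move 3 (R):
6 5 0
2 8 4
1 3 7

After move 4 (L):
6 0 5
2 8 4
1 3 7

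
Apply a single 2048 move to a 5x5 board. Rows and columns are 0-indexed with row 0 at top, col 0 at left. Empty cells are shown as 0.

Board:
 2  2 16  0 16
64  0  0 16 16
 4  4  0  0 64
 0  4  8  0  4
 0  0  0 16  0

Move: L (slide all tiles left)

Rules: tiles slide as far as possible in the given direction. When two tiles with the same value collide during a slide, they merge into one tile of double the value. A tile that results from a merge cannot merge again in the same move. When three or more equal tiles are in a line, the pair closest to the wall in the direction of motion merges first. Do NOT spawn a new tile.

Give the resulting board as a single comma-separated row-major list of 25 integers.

Slide left:
row 0: [2, 2, 16, 0, 16] -> [4, 32, 0, 0, 0]
row 1: [64, 0, 0, 16, 16] -> [64, 32, 0, 0, 0]
row 2: [4, 4, 0, 0, 64] -> [8, 64, 0, 0, 0]
row 3: [0, 4, 8, 0, 4] -> [4, 8, 4, 0, 0]
row 4: [0, 0, 0, 16, 0] -> [16, 0, 0, 0, 0]

Answer: 4, 32, 0, 0, 0, 64, 32, 0, 0, 0, 8, 64, 0, 0, 0, 4, 8, 4, 0, 0, 16, 0, 0, 0, 0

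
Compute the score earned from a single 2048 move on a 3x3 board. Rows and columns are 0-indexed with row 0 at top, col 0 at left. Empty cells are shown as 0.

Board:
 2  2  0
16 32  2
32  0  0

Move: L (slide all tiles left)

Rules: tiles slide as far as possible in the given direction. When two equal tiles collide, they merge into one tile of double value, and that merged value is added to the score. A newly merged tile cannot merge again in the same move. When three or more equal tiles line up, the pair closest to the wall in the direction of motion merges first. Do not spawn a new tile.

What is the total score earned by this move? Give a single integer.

Answer: 4

Derivation:
Slide left:
row 0: [2, 2, 0] -> [4, 0, 0]  score +4 (running 4)
row 1: [16, 32, 2] -> [16, 32, 2]  score +0 (running 4)
row 2: [32, 0, 0] -> [32, 0, 0]  score +0 (running 4)
Board after move:
 4  0  0
16 32  2
32  0  0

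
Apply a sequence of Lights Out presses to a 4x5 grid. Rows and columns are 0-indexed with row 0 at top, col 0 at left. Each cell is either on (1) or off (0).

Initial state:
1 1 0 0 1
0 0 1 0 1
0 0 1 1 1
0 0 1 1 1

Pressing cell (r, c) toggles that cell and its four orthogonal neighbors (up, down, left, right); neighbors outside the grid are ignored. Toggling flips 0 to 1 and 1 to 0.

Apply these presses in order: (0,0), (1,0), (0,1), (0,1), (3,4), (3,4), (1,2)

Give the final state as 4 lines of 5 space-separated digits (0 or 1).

Answer: 1 0 1 0 1
0 0 0 1 1
1 0 0 1 1
0 0 1 1 1

Derivation:
After press 1 at (0,0):
0 0 0 0 1
1 0 1 0 1
0 0 1 1 1
0 0 1 1 1

After press 2 at (1,0):
1 0 0 0 1
0 1 1 0 1
1 0 1 1 1
0 0 1 1 1

After press 3 at (0,1):
0 1 1 0 1
0 0 1 0 1
1 0 1 1 1
0 0 1 1 1

After press 4 at (0,1):
1 0 0 0 1
0 1 1 0 1
1 0 1 1 1
0 0 1 1 1

After press 5 at (3,4):
1 0 0 0 1
0 1 1 0 1
1 0 1 1 0
0 0 1 0 0

After press 6 at (3,4):
1 0 0 0 1
0 1 1 0 1
1 0 1 1 1
0 0 1 1 1

After press 7 at (1,2):
1 0 1 0 1
0 0 0 1 1
1 0 0 1 1
0 0 1 1 1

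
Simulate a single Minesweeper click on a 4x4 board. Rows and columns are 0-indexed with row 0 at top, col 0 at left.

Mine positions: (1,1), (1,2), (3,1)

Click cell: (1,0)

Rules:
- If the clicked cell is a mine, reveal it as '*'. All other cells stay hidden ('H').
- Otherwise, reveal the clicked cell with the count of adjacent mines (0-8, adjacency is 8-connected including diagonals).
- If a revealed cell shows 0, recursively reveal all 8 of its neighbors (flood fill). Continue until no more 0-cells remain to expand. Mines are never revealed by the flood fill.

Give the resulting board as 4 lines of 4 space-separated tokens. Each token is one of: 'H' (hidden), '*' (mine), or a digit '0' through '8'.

H H H H
1 H H H
H H H H
H H H H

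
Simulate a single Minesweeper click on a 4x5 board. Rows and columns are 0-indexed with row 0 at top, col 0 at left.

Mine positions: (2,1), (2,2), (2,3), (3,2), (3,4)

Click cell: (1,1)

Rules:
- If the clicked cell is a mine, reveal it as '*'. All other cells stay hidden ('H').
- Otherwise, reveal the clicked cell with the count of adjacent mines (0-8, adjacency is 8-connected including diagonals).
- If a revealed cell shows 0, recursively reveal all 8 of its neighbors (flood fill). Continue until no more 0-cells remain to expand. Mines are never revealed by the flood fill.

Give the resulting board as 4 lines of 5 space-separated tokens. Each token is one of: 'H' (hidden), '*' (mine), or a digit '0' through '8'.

H H H H H
H 2 H H H
H H H H H
H H H H H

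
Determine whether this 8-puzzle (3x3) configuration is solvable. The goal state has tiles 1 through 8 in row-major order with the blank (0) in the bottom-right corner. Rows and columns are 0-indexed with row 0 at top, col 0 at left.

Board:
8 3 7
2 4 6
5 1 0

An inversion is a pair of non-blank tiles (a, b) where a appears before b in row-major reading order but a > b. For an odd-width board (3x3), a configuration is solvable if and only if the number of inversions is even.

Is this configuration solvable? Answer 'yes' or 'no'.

Answer: no

Derivation:
Inversions (pairs i<j in row-major order where tile[i] > tile[j] > 0): 19
19 is odd, so the puzzle is not solvable.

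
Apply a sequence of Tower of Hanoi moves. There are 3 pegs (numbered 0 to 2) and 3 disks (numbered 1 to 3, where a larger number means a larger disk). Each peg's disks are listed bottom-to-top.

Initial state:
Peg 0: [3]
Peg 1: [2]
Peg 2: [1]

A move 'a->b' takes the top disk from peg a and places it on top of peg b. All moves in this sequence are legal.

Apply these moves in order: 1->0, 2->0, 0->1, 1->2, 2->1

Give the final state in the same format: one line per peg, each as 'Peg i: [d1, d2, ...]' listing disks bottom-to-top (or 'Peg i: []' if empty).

Answer: Peg 0: [3, 2]
Peg 1: [1]
Peg 2: []

Derivation:
After move 1 (1->0):
Peg 0: [3, 2]
Peg 1: []
Peg 2: [1]

After move 2 (2->0):
Peg 0: [3, 2, 1]
Peg 1: []
Peg 2: []

After move 3 (0->1):
Peg 0: [3, 2]
Peg 1: [1]
Peg 2: []

After move 4 (1->2):
Peg 0: [3, 2]
Peg 1: []
Peg 2: [1]

After move 5 (2->1):
Peg 0: [3, 2]
Peg 1: [1]
Peg 2: []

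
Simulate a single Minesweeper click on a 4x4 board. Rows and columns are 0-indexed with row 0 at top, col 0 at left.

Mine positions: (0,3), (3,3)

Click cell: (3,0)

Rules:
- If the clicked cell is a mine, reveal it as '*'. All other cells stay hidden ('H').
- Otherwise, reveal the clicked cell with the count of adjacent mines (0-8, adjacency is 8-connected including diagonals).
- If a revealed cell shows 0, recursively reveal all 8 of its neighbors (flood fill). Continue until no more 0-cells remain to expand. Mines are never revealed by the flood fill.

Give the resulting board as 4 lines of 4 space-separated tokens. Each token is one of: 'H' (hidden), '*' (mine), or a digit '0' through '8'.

0 0 1 H
0 0 1 H
0 0 1 H
0 0 1 H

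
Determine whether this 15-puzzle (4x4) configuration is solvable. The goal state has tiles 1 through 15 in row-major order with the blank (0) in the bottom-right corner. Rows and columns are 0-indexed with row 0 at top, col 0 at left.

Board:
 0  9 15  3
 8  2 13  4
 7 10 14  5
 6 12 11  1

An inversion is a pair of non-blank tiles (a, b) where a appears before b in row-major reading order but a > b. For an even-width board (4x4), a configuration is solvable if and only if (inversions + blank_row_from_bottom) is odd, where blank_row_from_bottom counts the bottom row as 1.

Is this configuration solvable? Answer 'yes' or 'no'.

Answer: yes

Derivation:
Inversions: 55
Blank is in row 0 (0-indexed from top), which is row 4 counting from the bottom (bottom = 1).
55 + 4 = 59, which is odd, so the puzzle is solvable.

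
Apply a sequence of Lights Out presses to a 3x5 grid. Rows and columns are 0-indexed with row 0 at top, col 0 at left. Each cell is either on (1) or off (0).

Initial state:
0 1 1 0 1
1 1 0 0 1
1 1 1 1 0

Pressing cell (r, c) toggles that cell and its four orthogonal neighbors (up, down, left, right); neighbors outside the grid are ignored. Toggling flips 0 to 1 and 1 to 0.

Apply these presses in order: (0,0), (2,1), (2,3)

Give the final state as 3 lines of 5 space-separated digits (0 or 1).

After press 1 at (0,0):
1 0 1 0 1
0 1 0 0 1
1 1 1 1 0

After press 2 at (2,1):
1 0 1 0 1
0 0 0 0 1
0 0 0 1 0

After press 3 at (2,3):
1 0 1 0 1
0 0 0 1 1
0 0 1 0 1

Answer: 1 0 1 0 1
0 0 0 1 1
0 0 1 0 1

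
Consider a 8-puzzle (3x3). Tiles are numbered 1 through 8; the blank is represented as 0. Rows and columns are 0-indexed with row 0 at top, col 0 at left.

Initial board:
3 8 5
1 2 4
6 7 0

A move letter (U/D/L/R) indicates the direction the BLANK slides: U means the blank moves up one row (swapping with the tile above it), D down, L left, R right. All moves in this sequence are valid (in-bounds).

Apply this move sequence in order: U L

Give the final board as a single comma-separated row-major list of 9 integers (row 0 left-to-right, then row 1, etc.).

Answer: 3, 8, 5, 1, 0, 2, 6, 7, 4

Derivation:
After move 1 (U):
3 8 5
1 2 0
6 7 4

After move 2 (L):
3 8 5
1 0 2
6 7 4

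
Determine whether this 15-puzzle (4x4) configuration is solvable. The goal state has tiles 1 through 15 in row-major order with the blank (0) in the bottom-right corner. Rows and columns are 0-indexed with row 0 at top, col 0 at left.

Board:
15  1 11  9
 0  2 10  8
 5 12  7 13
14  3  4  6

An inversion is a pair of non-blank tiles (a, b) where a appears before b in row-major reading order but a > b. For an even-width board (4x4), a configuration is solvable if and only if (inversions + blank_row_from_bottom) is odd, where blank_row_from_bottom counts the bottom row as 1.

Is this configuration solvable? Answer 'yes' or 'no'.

Answer: yes

Derivation:
Inversions: 56
Blank is in row 1 (0-indexed from top), which is row 3 counting from the bottom (bottom = 1).
56 + 3 = 59, which is odd, so the puzzle is solvable.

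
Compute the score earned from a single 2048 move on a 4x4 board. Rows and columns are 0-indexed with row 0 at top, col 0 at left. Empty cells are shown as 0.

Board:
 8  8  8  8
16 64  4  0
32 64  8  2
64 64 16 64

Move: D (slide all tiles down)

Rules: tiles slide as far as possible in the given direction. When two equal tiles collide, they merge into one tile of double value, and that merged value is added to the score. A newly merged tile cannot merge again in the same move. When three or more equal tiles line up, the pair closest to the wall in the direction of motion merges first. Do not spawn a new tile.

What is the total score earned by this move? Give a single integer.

Slide down:
col 0: [8, 16, 32, 64] -> [8, 16, 32, 64]  score +0 (running 0)
col 1: [8, 64, 64, 64] -> [0, 8, 64, 128]  score +128 (running 128)
col 2: [8, 4, 8, 16] -> [8, 4, 8, 16]  score +0 (running 128)
col 3: [8, 0, 2, 64] -> [0, 8, 2, 64]  score +0 (running 128)
Board after move:
  8   0   8   0
 16   8   4   8
 32  64   8   2
 64 128  16  64

Answer: 128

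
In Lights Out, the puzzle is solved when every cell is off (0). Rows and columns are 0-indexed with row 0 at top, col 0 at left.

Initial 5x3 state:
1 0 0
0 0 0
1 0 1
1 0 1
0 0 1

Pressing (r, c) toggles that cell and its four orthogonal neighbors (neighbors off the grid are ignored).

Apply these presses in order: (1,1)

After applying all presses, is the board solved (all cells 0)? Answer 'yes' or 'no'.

After press 1 at (1,1):
1 1 0
1 1 1
1 1 1
1 0 1
0 0 1

Lights still on: 11

Answer: no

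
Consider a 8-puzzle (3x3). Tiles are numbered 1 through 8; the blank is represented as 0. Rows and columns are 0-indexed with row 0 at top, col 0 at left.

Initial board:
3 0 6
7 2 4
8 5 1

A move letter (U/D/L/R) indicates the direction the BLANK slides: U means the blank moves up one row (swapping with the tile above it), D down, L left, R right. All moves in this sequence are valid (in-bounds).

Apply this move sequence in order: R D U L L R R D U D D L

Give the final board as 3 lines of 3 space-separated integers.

Answer: 3 6 4
7 2 1
8 0 5

Derivation:
After move 1 (R):
3 6 0
7 2 4
8 5 1

After move 2 (D):
3 6 4
7 2 0
8 5 1

After move 3 (U):
3 6 0
7 2 4
8 5 1

After move 4 (L):
3 0 6
7 2 4
8 5 1

After move 5 (L):
0 3 6
7 2 4
8 5 1

After move 6 (R):
3 0 6
7 2 4
8 5 1

After move 7 (R):
3 6 0
7 2 4
8 5 1

After move 8 (D):
3 6 4
7 2 0
8 5 1

After move 9 (U):
3 6 0
7 2 4
8 5 1

After move 10 (D):
3 6 4
7 2 0
8 5 1

After move 11 (D):
3 6 4
7 2 1
8 5 0

After move 12 (L):
3 6 4
7 2 1
8 0 5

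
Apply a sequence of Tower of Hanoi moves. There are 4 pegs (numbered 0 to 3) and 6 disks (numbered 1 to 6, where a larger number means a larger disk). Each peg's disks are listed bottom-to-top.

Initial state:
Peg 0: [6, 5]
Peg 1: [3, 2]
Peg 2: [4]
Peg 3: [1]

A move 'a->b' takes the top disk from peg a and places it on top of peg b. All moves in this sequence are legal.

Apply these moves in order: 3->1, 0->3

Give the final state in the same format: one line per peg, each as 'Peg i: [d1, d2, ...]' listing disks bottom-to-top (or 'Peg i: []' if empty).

After move 1 (3->1):
Peg 0: [6, 5]
Peg 1: [3, 2, 1]
Peg 2: [4]
Peg 3: []

After move 2 (0->3):
Peg 0: [6]
Peg 1: [3, 2, 1]
Peg 2: [4]
Peg 3: [5]

Answer: Peg 0: [6]
Peg 1: [3, 2, 1]
Peg 2: [4]
Peg 3: [5]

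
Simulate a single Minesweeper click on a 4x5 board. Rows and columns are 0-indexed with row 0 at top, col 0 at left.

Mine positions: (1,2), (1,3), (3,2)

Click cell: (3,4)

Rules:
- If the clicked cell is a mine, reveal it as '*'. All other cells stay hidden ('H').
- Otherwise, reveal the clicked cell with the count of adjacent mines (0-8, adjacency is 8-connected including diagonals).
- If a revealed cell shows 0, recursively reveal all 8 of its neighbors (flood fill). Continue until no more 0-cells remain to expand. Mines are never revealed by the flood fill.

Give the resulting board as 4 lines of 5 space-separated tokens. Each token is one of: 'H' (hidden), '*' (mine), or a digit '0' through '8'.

H H H H H
H H H H H
H H H 3 1
H H H 1 0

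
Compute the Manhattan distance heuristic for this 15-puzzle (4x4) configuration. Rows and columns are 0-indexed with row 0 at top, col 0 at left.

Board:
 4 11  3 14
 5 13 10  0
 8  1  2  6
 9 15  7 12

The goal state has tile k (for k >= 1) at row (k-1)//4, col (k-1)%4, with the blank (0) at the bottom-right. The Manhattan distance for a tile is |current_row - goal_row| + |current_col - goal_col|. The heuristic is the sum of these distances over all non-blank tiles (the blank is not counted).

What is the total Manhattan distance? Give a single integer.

Answer: 34

Derivation:
Tile 4: at (0,0), goal (0,3), distance |0-0|+|0-3| = 3
Tile 11: at (0,1), goal (2,2), distance |0-2|+|1-2| = 3
Tile 3: at (0,2), goal (0,2), distance |0-0|+|2-2| = 0
Tile 14: at (0,3), goal (3,1), distance |0-3|+|3-1| = 5
Tile 5: at (1,0), goal (1,0), distance |1-1|+|0-0| = 0
Tile 13: at (1,1), goal (3,0), distance |1-3|+|1-0| = 3
Tile 10: at (1,2), goal (2,1), distance |1-2|+|2-1| = 2
Tile 8: at (2,0), goal (1,3), distance |2-1|+|0-3| = 4
Tile 1: at (2,1), goal (0,0), distance |2-0|+|1-0| = 3
Tile 2: at (2,2), goal (0,1), distance |2-0|+|2-1| = 3
Tile 6: at (2,3), goal (1,1), distance |2-1|+|3-1| = 3
Tile 9: at (3,0), goal (2,0), distance |3-2|+|0-0| = 1
Tile 15: at (3,1), goal (3,2), distance |3-3|+|1-2| = 1
Tile 7: at (3,2), goal (1,2), distance |3-1|+|2-2| = 2
Tile 12: at (3,3), goal (2,3), distance |3-2|+|3-3| = 1
Sum: 3 + 3 + 0 + 5 + 0 + 3 + 2 + 4 + 3 + 3 + 3 + 1 + 1 + 2 + 1 = 34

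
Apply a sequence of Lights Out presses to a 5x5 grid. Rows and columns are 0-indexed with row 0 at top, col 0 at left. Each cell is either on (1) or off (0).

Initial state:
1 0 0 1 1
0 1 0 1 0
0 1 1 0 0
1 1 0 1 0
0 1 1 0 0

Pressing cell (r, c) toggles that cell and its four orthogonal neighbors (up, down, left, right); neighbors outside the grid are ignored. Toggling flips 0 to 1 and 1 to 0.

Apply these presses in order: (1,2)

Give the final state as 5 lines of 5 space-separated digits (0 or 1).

After press 1 at (1,2):
1 0 1 1 1
0 0 1 0 0
0 1 0 0 0
1 1 0 1 0
0 1 1 0 0

Answer: 1 0 1 1 1
0 0 1 0 0
0 1 0 0 0
1 1 0 1 0
0 1 1 0 0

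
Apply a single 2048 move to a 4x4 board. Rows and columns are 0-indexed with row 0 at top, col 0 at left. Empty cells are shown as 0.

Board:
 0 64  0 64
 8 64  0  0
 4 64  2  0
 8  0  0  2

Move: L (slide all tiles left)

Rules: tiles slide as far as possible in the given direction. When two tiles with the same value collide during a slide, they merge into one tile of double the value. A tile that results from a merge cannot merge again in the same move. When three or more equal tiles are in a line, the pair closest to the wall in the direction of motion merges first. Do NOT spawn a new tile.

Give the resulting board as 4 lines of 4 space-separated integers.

Slide left:
row 0: [0, 64, 0, 64] -> [128, 0, 0, 0]
row 1: [8, 64, 0, 0] -> [8, 64, 0, 0]
row 2: [4, 64, 2, 0] -> [4, 64, 2, 0]
row 3: [8, 0, 0, 2] -> [8, 2, 0, 0]

Answer: 128   0   0   0
  8  64   0   0
  4  64   2   0
  8   2   0   0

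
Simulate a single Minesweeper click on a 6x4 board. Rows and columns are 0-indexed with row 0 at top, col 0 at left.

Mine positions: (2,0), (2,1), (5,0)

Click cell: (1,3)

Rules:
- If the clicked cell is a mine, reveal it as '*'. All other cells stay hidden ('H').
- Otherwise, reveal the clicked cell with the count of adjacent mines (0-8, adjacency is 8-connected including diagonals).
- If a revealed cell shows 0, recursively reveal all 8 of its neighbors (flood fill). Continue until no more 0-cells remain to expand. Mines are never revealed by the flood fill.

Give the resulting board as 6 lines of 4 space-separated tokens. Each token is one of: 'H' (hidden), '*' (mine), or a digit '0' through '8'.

0 0 0 0
2 2 1 0
H H 1 0
H 2 1 0
H 1 0 0
H 1 0 0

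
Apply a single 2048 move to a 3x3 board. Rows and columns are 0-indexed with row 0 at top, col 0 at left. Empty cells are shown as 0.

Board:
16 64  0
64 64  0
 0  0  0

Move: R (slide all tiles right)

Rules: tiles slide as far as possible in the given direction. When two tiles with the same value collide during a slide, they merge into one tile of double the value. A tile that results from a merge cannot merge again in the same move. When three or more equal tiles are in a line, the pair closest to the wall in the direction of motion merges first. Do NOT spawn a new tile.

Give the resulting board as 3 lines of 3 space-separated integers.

Answer:   0  16  64
  0   0 128
  0   0   0

Derivation:
Slide right:
row 0: [16, 64, 0] -> [0, 16, 64]
row 1: [64, 64, 0] -> [0, 0, 128]
row 2: [0, 0, 0] -> [0, 0, 0]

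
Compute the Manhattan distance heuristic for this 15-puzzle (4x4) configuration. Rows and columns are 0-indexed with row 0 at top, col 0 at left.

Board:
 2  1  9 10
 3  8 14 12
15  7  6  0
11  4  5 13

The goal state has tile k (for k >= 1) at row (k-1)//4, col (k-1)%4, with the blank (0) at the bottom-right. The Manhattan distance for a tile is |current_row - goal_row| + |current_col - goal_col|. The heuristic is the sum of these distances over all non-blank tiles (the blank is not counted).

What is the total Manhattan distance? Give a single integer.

Answer: 41

Derivation:
Tile 2: (0,0)->(0,1) = 1
Tile 1: (0,1)->(0,0) = 1
Tile 9: (0,2)->(2,0) = 4
Tile 10: (0,3)->(2,1) = 4
Tile 3: (1,0)->(0,2) = 3
Tile 8: (1,1)->(1,3) = 2
Tile 14: (1,2)->(3,1) = 3
Tile 12: (1,3)->(2,3) = 1
Tile 15: (2,0)->(3,2) = 3
Tile 7: (2,1)->(1,2) = 2
Tile 6: (2,2)->(1,1) = 2
Tile 11: (3,0)->(2,2) = 3
Tile 4: (3,1)->(0,3) = 5
Tile 5: (3,2)->(1,0) = 4
Tile 13: (3,3)->(3,0) = 3
Sum: 1 + 1 + 4 + 4 + 3 + 2 + 3 + 1 + 3 + 2 + 2 + 3 + 5 + 4 + 3 = 41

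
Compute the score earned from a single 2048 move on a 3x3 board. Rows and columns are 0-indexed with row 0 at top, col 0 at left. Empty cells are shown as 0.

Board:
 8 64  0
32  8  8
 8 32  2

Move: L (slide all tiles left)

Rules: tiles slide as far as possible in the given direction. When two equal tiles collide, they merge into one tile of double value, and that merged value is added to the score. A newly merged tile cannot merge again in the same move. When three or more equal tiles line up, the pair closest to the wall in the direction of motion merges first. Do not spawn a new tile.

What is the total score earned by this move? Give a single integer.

Slide left:
row 0: [8, 64, 0] -> [8, 64, 0]  score +0 (running 0)
row 1: [32, 8, 8] -> [32, 16, 0]  score +16 (running 16)
row 2: [8, 32, 2] -> [8, 32, 2]  score +0 (running 16)
Board after move:
 8 64  0
32 16  0
 8 32  2

Answer: 16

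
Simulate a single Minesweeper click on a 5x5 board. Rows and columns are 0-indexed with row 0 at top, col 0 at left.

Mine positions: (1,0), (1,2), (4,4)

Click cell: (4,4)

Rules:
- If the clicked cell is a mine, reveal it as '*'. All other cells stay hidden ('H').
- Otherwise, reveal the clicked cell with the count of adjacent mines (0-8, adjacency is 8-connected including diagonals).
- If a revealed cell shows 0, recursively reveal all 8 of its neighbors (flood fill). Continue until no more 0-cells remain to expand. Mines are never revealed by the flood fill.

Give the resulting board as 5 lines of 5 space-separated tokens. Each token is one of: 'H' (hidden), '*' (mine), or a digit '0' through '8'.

H H H H H
H H H H H
H H H H H
H H H H H
H H H H *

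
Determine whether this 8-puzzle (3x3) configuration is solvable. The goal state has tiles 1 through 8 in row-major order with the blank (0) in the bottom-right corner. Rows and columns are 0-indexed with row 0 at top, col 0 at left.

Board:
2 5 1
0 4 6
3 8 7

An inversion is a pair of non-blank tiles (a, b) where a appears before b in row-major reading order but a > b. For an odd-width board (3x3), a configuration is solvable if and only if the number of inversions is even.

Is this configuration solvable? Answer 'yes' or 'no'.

Inversions (pairs i<j in row-major order where tile[i] > tile[j] > 0): 7
7 is odd, so the puzzle is not solvable.

Answer: no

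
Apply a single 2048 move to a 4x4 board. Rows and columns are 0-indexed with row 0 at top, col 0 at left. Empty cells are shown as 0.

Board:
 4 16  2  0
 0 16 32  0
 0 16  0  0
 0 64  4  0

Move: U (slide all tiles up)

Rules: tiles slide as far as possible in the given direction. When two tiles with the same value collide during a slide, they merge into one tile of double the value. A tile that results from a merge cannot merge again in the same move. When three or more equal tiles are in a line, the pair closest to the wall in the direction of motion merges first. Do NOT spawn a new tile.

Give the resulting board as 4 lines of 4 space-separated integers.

Slide up:
col 0: [4, 0, 0, 0] -> [4, 0, 0, 0]
col 1: [16, 16, 16, 64] -> [32, 16, 64, 0]
col 2: [2, 32, 0, 4] -> [2, 32, 4, 0]
col 3: [0, 0, 0, 0] -> [0, 0, 0, 0]

Answer:  4 32  2  0
 0 16 32  0
 0 64  4  0
 0  0  0  0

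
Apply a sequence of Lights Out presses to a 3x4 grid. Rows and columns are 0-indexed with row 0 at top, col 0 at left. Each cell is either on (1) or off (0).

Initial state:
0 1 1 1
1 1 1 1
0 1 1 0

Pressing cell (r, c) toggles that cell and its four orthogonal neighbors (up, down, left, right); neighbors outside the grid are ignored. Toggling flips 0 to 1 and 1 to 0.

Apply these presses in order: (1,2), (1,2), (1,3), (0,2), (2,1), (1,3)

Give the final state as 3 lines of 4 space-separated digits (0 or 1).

Answer: 0 0 0 0
1 0 0 1
1 0 0 0

Derivation:
After press 1 at (1,2):
0 1 0 1
1 0 0 0
0 1 0 0

After press 2 at (1,2):
0 1 1 1
1 1 1 1
0 1 1 0

After press 3 at (1,3):
0 1 1 0
1 1 0 0
0 1 1 1

After press 4 at (0,2):
0 0 0 1
1 1 1 0
0 1 1 1

After press 5 at (2,1):
0 0 0 1
1 0 1 0
1 0 0 1

After press 6 at (1,3):
0 0 0 0
1 0 0 1
1 0 0 0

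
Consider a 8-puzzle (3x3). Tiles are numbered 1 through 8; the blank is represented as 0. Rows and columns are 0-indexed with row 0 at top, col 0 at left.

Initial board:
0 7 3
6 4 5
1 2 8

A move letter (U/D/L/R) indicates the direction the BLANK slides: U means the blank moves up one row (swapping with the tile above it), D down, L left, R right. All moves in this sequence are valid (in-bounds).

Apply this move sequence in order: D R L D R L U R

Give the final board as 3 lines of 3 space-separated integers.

After move 1 (D):
6 7 3
0 4 5
1 2 8

After move 2 (R):
6 7 3
4 0 5
1 2 8

After move 3 (L):
6 7 3
0 4 5
1 2 8

After move 4 (D):
6 7 3
1 4 5
0 2 8

After move 5 (R):
6 7 3
1 4 5
2 0 8

After move 6 (L):
6 7 3
1 4 5
0 2 8

After move 7 (U):
6 7 3
0 4 5
1 2 8

After move 8 (R):
6 7 3
4 0 5
1 2 8

Answer: 6 7 3
4 0 5
1 2 8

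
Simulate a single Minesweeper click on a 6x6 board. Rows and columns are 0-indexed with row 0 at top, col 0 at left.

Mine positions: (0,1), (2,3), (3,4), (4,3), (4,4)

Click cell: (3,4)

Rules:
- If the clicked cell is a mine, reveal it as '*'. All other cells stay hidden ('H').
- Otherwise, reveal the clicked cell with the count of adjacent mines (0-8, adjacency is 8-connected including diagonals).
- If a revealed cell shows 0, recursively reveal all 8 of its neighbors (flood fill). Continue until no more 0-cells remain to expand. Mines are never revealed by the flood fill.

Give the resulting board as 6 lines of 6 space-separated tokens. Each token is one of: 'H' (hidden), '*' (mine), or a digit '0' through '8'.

H H H H H H
H H H H H H
H H H H H H
H H H H * H
H H H H H H
H H H H H H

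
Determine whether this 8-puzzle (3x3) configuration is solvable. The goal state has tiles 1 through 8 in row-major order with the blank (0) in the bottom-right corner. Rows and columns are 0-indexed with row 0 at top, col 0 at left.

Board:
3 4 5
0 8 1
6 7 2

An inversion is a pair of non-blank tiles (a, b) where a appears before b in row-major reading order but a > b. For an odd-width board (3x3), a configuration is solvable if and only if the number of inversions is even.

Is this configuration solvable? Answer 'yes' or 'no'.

Inversions (pairs i<j in row-major order where tile[i] > tile[j] > 0): 12
12 is even, so the puzzle is solvable.

Answer: yes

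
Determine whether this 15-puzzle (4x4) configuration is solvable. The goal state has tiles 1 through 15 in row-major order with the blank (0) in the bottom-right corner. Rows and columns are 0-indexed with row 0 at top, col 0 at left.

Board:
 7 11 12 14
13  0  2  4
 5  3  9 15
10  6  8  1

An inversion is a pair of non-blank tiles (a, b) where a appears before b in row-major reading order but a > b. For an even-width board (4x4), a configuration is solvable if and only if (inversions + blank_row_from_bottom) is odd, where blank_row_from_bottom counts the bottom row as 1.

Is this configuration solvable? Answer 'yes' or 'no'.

Answer: no

Derivation:
Inversions: 61
Blank is in row 1 (0-indexed from top), which is row 3 counting from the bottom (bottom = 1).
61 + 3 = 64, which is even, so the puzzle is not solvable.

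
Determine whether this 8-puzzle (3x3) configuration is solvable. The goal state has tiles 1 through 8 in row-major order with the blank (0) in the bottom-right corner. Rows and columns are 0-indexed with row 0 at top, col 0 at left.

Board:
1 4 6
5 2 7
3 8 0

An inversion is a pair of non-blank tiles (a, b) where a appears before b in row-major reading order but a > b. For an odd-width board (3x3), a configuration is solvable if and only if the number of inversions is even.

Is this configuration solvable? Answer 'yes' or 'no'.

Answer: yes

Derivation:
Inversions (pairs i<j in row-major order where tile[i] > tile[j] > 0): 8
8 is even, so the puzzle is solvable.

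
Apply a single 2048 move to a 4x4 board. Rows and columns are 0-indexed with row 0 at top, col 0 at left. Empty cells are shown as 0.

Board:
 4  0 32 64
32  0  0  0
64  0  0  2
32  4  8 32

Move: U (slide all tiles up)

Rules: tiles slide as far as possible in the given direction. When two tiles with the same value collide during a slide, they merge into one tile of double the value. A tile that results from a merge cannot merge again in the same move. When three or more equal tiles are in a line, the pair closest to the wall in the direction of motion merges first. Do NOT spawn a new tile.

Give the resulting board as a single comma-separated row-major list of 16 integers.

Slide up:
col 0: [4, 32, 64, 32] -> [4, 32, 64, 32]
col 1: [0, 0, 0, 4] -> [4, 0, 0, 0]
col 2: [32, 0, 0, 8] -> [32, 8, 0, 0]
col 3: [64, 0, 2, 32] -> [64, 2, 32, 0]

Answer: 4, 4, 32, 64, 32, 0, 8, 2, 64, 0, 0, 32, 32, 0, 0, 0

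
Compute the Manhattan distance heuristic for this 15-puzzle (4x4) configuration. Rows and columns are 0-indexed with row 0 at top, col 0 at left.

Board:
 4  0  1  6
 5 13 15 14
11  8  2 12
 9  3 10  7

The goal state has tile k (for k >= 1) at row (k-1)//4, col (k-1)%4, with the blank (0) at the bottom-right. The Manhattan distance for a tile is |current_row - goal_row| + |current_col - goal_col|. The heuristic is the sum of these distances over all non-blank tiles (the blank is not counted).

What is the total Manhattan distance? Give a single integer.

Tile 4: at (0,0), goal (0,3), distance |0-0|+|0-3| = 3
Tile 1: at (0,2), goal (0,0), distance |0-0|+|2-0| = 2
Tile 6: at (0,3), goal (1,1), distance |0-1|+|3-1| = 3
Tile 5: at (1,0), goal (1,0), distance |1-1|+|0-0| = 0
Tile 13: at (1,1), goal (3,0), distance |1-3|+|1-0| = 3
Tile 15: at (1,2), goal (3,2), distance |1-3|+|2-2| = 2
Tile 14: at (1,3), goal (3,1), distance |1-3|+|3-1| = 4
Tile 11: at (2,0), goal (2,2), distance |2-2|+|0-2| = 2
Tile 8: at (2,1), goal (1,3), distance |2-1|+|1-3| = 3
Tile 2: at (2,2), goal (0,1), distance |2-0|+|2-1| = 3
Tile 12: at (2,3), goal (2,3), distance |2-2|+|3-3| = 0
Tile 9: at (3,0), goal (2,0), distance |3-2|+|0-0| = 1
Tile 3: at (3,1), goal (0,2), distance |3-0|+|1-2| = 4
Tile 10: at (3,2), goal (2,1), distance |3-2|+|2-1| = 2
Tile 7: at (3,3), goal (1,2), distance |3-1|+|3-2| = 3
Sum: 3 + 2 + 3 + 0 + 3 + 2 + 4 + 2 + 3 + 3 + 0 + 1 + 4 + 2 + 3 = 35

Answer: 35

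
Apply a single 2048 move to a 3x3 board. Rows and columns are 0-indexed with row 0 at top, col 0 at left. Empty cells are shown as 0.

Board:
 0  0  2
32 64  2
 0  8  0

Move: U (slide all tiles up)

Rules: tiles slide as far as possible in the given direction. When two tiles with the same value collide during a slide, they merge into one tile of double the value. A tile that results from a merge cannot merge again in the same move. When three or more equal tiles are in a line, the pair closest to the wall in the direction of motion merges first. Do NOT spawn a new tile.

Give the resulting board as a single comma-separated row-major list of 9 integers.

Slide up:
col 0: [0, 32, 0] -> [32, 0, 0]
col 1: [0, 64, 8] -> [64, 8, 0]
col 2: [2, 2, 0] -> [4, 0, 0]

Answer: 32, 64, 4, 0, 8, 0, 0, 0, 0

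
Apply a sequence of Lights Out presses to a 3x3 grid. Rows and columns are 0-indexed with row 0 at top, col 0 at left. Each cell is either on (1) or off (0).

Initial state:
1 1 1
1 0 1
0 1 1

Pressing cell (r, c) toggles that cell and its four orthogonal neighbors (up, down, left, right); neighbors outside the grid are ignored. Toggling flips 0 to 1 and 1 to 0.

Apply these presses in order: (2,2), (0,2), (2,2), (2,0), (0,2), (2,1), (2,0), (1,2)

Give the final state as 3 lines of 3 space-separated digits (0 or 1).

After press 1 at (2,2):
1 1 1
1 0 0
0 0 0

After press 2 at (0,2):
1 0 0
1 0 1
0 0 0

After press 3 at (2,2):
1 0 0
1 0 0
0 1 1

After press 4 at (2,0):
1 0 0
0 0 0
1 0 1

After press 5 at (0,2):
1 1 1
0 0 1
1 0 1

After press 6 at (2,1):
1 1 1
0 1 1
0 1 0

After press 7 at (2,0):
1 1 1
1 1 1
1 0 0

After press 8 at (1,2):
1 1 0
1 0 0
1 0 1

Answer: 1 1 0
1 0 0
1 0 1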